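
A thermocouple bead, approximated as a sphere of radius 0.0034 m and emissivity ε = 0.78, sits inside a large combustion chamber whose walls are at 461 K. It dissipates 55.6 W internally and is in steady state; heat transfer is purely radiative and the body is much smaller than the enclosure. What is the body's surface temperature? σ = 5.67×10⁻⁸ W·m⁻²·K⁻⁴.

For a small grey body in a large enclosure, net radiated power = εσA(T⁴ − T_w⁴).
Steady state: P = εσA(T⁴ − T_w⁴) with A = 4πr² = 1.453×10⁻⁴ m².
T⁴ = P/(εσA) + T_w⁴ = 55.6/(0.78·5.67×10⁻⁸·1.453×10⁻⁴) + (461)⁴
    = 8.654×10¹² + 4.517×10¹⁰ = 8.699×10¹² K⁴.

T ≈ 1720 K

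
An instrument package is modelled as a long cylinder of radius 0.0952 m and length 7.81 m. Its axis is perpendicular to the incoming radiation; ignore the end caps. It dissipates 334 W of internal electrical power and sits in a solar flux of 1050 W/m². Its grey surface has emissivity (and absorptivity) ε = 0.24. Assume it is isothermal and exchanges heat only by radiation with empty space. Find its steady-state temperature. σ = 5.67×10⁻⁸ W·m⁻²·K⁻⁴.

T ≈ 325 K

At steady state, absorbed solar power + internal power = radiated power.
Absorbed: α·S·A_cross = 0.24·1050·1.487 = 374.7 W (cross-section 2rL).
Total input = 374.7 + 334 = 708.7 W.
Radiated: εσ·A_surf·T⁴ with A_surf = 2πrL = 4.672 m².
T⁴ = 708.7/(0.24·5.67×10⁻⁸·4.672) = 1.115×10¹⁰ K⁴.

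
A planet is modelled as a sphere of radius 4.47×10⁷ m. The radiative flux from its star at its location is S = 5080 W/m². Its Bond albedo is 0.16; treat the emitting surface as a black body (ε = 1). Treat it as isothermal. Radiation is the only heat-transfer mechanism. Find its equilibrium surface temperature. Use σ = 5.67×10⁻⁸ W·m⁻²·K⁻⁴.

T ≈ 370 K

At equilibrium, absorbed power = emitted power.
Absorbing cross-section = πr² = 6.277×10¹⁵ m²; emitting surface = 4πr² = 2.511×10¹⁶ m² (ratio 4).
(1−a)S·A_cross = εσ·A_surf·T⁴  ⇒  T⁴ = (1−a)S/(4σ).
T⁴ = 0.840·5080/(4·5.67×10⁻⁸) = 1.881×10¹⁰ K⁴.
T = (1.881×10¹⁰)^(1/4).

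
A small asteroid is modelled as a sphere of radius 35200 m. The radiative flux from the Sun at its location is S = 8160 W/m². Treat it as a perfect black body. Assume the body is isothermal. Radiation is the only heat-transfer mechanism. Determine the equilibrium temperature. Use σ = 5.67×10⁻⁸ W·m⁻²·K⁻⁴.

T ≈ 436 K

At equilibrium, absorbed power = emitted power.
Absorbing cross-section = πr² = 3.893×10⁹ m²; emitting surface = 4πr² = 1.557×10¹⁰ m² (ratio 4).
S·A_cross = εσ·A_surf·T⁴  ⇒  T⁴ = S/(4σ).
T⁴ = 1.00·8160/(4·5.67×10⁻⁸) = 3.598×10¹⁰ K⁴.
T = (3.598×10¹⁰)^(1/4).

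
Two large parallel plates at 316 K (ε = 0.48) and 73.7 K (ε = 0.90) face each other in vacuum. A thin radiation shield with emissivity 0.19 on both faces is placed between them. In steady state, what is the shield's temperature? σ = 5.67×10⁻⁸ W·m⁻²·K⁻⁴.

In steady state the net flux on the hot side equals that on the cold side.
σ(T₁⁴−T_s⁴)/D₁ = σ(T_s⁴−T₂⁴)/D₂, with D₁ = 1/ε₁+1/ε_s−1 = 6.346, D₂ = 1/ε_s+1/ε₂−1 = 5.374.
Solve for T_s⁴: T_s⁴ = (D₂·T₁⁴ + D₁·T₂⁴)/(D₁+D₂) = 4.588×10⁹ K⁴.

T_s ≈ 260 K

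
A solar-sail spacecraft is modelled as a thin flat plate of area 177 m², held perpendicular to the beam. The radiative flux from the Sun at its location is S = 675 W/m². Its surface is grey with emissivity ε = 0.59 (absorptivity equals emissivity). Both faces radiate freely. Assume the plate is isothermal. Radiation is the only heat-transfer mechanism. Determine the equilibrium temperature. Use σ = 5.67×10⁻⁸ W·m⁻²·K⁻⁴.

T ≈ 278 K

At equilibrium, absorbed power = emitted power.
Absorbing cross-section = A = 177.0 m²; emitting surface = 2A = 354.0 m² (ratio 2).
εS·A_cross = εσ·A_surf·T⁴  ⇒  T⁴ = S/(2σ)   (ε cancels).
T⁴ = 675/(2·5.67×10⁻⁸) = 5.952×10⁹ K⁴.
T = (5.952×10⁹)^(1/4).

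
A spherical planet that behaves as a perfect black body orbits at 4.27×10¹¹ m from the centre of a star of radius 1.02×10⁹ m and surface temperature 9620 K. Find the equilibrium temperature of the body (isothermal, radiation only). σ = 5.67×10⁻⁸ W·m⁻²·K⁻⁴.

The star's surface emits σT_*⁴; at distance d the flux is S = σT_*⁴(R_*/d)².
S = 5.67×10⁻⁸·(9620)⁴·(1.02×10⁹/4.27×10¹¹)² = 2771 W/m².
For an isothermal sphere T⁴ = (1−a)S/(4σ) = 1.222×10¹⁰ K⁴.

T ≈ 332 K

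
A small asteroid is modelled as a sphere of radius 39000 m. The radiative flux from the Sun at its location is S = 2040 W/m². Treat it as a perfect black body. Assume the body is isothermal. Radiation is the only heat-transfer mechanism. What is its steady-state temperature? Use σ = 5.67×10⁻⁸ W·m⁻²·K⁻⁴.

At equilibrium, absorbed power = emitted power.
Absorbing cross-section = πr² = 4.778×10⁹ m²; emitting surface = 4πr² = 1.911×10¹⁰ m² (ratio 4).
S·A_cross = εσ·A_surf·T⁴  ⇒  T⁴ = S/(4σ).
T⁴ = 1.00·2040/(4·5.67×10⁻⁸) = 8.995×10⁹ K⁴.
T = (8.995×10⁹)^(1/4).

T ≈ 308 K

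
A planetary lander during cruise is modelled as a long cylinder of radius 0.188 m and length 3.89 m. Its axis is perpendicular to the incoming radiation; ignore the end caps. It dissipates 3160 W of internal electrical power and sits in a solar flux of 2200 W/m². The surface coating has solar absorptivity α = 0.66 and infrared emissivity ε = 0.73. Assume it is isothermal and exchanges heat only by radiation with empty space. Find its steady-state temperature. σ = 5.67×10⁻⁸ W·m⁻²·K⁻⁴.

T ≈ 408 K

At steady state, absorbed solar power + internal power = radiated power.
Absorbed: α·S·A_cross = 0.66·2200·1.463 = 2124 W (cross-section 2rL).
Total input = 2124 + 3160 = 5284 W.
Radiated: εσ·A_surf·T⁴ with A_surf = 2πrL = 4.595 m².
T⁴ = 5284/(0.73·5.67×10⁻⁸·4.595) = 2.778×10¹⁰ K⁴.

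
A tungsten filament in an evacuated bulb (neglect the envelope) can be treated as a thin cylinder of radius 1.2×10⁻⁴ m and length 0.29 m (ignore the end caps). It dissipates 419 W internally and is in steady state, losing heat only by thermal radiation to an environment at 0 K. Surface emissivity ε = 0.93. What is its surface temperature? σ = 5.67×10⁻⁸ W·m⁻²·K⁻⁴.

T ≈ 2460 K

Steady state: internal power = radiated power, P = εσA T⁴.
Radiating area A = 2πrL = 2.187×10⁻⁴ m².
T⁴ = P/(εσA) = 419/(0.93·5.67×10⁻⁸·2.187×10⁻⁴) = 3.634×10¹³ K⁴.
T = (3.634×10¹³)^(1/4).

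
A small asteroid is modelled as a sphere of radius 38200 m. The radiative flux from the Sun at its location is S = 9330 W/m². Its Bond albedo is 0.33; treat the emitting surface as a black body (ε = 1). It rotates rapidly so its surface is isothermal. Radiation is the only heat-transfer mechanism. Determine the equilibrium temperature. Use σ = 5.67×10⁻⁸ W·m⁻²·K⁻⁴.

At equilibrium, absorbed power = emitted power.
Absorbing cross-section = πr² = 4.584×10⁹ m²; emitting surface = 4πr² = 1.834×10¹⁰ m² (ratio 4).
(1−a)S·A_cross = εσ·A_surf·T⁴  ⇒  T⁴ = (1−a)S/(4σ).
T⁴ = 0.670·9330/(4·5.67×10⁻⁸) = 2.756×10¹⁰ K⁴.
T = (2.756×10¹⁰)^(1/4).

T ≈ 407 K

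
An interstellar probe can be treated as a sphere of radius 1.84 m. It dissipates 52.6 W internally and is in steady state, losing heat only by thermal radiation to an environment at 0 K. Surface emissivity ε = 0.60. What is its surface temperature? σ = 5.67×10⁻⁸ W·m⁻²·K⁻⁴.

T ≈ 77.6 K

Steady state: internal power = radiated power, P = εσA T⁴.
Radiating area A = 4πr² = 42.54 m².
T⁴ = P/(εσA) = 52.6/(0.60·5.67×10⁻⁸·42.54) = 3.634×10⁷ K⁴.
T = (3.634×10⁷)^(1/4).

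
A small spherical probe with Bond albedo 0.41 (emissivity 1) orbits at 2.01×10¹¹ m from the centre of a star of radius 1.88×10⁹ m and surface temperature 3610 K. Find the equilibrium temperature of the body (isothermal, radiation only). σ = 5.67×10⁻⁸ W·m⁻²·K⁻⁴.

T ≈ 216 K

The star's surface emits σT_*⁴; at distance d the flux is S = σT_*⁴(R_*/d)².
S = 5.67×10⁻⁸·(3610)⁴·(1.88×10⁹/2.01×10¹¹)² = 842.4 W/m².
For an isothermal sphere T⁴ = (1−a)S/(4σ) = 2.192×10⁹ K⁴.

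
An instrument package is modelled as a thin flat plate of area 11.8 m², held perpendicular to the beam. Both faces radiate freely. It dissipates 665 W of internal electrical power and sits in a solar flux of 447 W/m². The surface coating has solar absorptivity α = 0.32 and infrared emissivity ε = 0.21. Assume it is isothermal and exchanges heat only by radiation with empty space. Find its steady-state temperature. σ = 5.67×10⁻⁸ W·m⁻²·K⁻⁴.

T ≈ 302 K

At steady state, absorbed solar power + internal power = radiated power.
Absorbed: α·S·A_cross = 0.32·447·11.80 = 1688 W (cross-section A).
Total input = 1688 + 665 = 2353 W.
Radiated: εσ·A_surf·T⁴ with A_surf = 2A = 23.60 m².
T⁴ = 2353/(0.21·5.67×10⁻⁸·23.60) = 8.373×10⁹ K⁴.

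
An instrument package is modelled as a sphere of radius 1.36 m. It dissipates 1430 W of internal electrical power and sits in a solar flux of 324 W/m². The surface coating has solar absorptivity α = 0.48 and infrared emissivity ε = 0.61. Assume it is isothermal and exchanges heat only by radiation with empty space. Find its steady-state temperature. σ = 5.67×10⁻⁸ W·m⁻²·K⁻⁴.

At steady state, absorbed solar power + internal power = radiated power.
Absorbed: α·S·A_cross = 0.48·324·5.811 = 903.7 W (cross-section πr²).
Total input = 903.7 + 1430 = 2334 W.
Radiated: εσ·A_surf·T⁴ with A_surf = 4πr² = 23.24 m².
T⁴ = 2334/(0.61·5.67×10⁻⁸·23.24) = 2.903×10⁹ K⁴.

T ≈ 232 K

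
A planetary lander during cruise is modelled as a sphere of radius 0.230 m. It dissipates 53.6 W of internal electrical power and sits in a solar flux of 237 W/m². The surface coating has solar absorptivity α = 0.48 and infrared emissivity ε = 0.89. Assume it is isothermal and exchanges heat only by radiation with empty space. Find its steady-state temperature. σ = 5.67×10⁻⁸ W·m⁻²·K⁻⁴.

At steady state, absorbed solar power + internal power = radiated power.
Absorbed: α·S·A_cross = 0.48·237·0.1662 = 18.91 W (cross-section πr²).
Total input = 18.91 + 53.6 = 72.51 W.
Radiated: εσ·A_surf·T⁴ with A_surf = 4πr² = 0.6648 m².
T⁴ = 72.51/(0.89·5.67×10⁻⁸·0.6648) = 2.161×10⁹ K⁴.

T ≈ 216 K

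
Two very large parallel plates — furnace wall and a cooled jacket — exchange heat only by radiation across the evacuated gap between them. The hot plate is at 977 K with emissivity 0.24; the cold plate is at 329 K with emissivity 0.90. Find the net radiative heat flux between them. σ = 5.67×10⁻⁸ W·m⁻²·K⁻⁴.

q ≈ 11900 W/m²

For two infinite grey parallel plates, q = σ(T₁⁴ − T₂⁴)/(1/ε₁ + 1/ε₂ − 1).
T₁⁴ − T₂⁴ = 9.111×10¹¹ − 1.172×10¹⁰ = 8.994×10¹¹ K⁴.
1/ε₁ + 1/ε₂ − 1 = 4.167 + 1.111 − 1 = 4.278.
q = 5.67×10⁻⁸ × 8.994×10¹¹ / 4.278.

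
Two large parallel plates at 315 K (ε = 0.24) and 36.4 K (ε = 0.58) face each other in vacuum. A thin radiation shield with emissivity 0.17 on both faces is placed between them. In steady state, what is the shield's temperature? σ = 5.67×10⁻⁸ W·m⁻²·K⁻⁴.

In steady state the net flux on the hot side equals that on the cold side.
σ(T₁⁴−T_s⁴)/D₁ = σ(T_s⁴−T₂⁴)/D₂, with D₁ = 1/ε₁+1/ε_s−1 = 9.049, D₂ = 1/ε_s+1/ε₂−1 = 6.606.
Solve for T_s⁴: T_s⁴ = (D₂·T₁⁴ + D₁·T₂⁴)/(D₁+D₂) = 4.156×10⁹ K⁴.

T_s ≈ 254 K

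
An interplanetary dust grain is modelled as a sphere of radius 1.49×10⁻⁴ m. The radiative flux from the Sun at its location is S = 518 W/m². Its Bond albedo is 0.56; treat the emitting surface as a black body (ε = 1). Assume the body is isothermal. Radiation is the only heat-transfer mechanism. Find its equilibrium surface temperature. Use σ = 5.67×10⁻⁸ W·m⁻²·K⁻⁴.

T ≈ 178 K

At equilibrium, absorbed power = emitted power.
Absorbing cross-section = πr² = 6.975×10⁻⁸ m²; emitting surface = 4πr² = 2.790×10⁻⁷ m² (ratio 4).
(1−a)S·A_cross = εσ·A_surf·T⁴  ⇒  T⁴ = (1−a)S/(4σ).
T⁴ = 0.440·518/(4·5.67×10⁻⁸) = 1.005×10⁹ K⁴.
T = (1.005×10⁹)^(1/4).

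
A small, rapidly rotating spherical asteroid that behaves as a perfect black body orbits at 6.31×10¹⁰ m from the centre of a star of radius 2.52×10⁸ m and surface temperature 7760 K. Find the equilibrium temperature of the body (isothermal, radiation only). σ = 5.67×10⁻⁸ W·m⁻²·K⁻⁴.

The star's surface emits σT_*⁴; at distance d the flux is S = σT_*⁴(R_*/d)².
S = 5.67×10⁻⁸·(7760)⁴·(2.52×10⁸/6.31×10¹⁰)² = 3279 W/m².
For an isothermal sphere T⁴ = (1−a)S/(4σ) = 1.446×10¹⁰ K⁴.

T ≈ 347 K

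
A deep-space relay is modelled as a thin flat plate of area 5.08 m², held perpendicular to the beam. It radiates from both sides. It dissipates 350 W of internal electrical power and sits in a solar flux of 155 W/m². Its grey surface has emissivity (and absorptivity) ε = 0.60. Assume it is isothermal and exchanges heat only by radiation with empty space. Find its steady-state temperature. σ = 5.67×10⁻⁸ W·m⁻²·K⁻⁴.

At steady state, absorbed solar power + internal power = radiated power.
Absorbed: α·S·A_cross = 0.60·155·5.080 = 472.4 W (cross-section A).
Total input = 472.4 + 350 = 822.4 W.
Radiated: εσ·A_surf·T⁴ with A_surf = 2A = 10.16 m².
T⁴ = 822.4/(0.60·5.67×10⁻⁸·10.16) = 2.379×10⁹ K⁴.

T ≈ 221 K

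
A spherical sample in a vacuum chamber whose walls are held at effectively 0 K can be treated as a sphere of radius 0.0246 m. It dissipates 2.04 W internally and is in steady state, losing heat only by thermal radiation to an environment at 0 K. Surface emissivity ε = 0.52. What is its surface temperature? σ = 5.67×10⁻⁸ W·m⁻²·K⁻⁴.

T ≈ 309 K

Steady state: internal power = radiated power, P = εσA T⁴.
Radiating area A = 4πr² = 0.007605 m².
T⁴ = P/(εσA) = 2.04/(0.52·5.67×10⁻⁸·0.007605) = 9.098×10⁹ K⁴.
T = (9.098×10⁹)^(1/4).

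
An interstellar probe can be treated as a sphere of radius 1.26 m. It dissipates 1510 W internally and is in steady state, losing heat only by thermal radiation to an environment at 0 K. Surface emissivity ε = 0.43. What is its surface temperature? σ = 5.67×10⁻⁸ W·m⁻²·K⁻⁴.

Steady state: internal power = radiated power, P = εσA T⁴.
Radiating area A = 4πr² = 19.95 m².
T⁴ = P/(εσA) = 1510/(0.43·5.67×10⁻⁸·19.95) = 3.104×10⁹ K⁴.
T = (3.104×10⁹)^(1/4).

T ≈ 236 K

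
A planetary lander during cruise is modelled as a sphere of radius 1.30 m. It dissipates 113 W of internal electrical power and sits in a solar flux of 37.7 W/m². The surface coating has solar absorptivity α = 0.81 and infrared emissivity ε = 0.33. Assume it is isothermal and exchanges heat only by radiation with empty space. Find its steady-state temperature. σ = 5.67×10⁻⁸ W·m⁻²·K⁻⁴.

At steady state, absorbed solar power + internal power = radiated power.
Absorbed: α·S·A_cross = 0.81·37.7·5.309 = 162.1 W (cross-section πr²).
Total input = 162.1 + 113 = 275.1 W.
Radiated: εσ·A_surf·T⁴ with A_surf = 4πr² = 21.24 m².
T⁴ = 275.1/(0.33·5.67×10⁻⁸·21.24) = 6.924×10⁸ K⁴.

T ≈ 162 K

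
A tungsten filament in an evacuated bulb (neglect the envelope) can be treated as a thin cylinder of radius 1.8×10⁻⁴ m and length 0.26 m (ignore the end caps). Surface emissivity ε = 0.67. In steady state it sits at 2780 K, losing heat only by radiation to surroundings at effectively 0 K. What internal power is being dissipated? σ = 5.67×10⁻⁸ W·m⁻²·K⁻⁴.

P ≈ 667 W

Steady state: P = εσA T⁴.
A = 2πrL = 2.941×10⁻⁴ m²; T⁴ = (2780)⁴ = 5.973×10¹³ K⁴.
P = 0.67 × 5.67×10⁻⁸ × 2.941×10⁻⁴ × 5.973×10¹³.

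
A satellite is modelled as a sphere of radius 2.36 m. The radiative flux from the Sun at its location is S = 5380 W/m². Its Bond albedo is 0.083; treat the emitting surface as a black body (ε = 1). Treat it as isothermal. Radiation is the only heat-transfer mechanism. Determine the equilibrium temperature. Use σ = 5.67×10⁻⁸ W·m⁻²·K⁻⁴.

T ≈ 384 K

At equilibrium, absorbed power = emitted power.
Absorbing cross-section = πr² = 17.50 m²; emitting surface = 4πr² = 69.99 m² (ratio 4).
(1−a)S·A_cross = εσ·A_surf·T⁴  ⇒  T⁴ = (1−a)S/(4σ).
T⁴ = 0.917·5380/(4·5.67×10⁻⁸) = 2.175×10¹⁰ K⁴.
T = (2.175×10¹⁰)^(1/4).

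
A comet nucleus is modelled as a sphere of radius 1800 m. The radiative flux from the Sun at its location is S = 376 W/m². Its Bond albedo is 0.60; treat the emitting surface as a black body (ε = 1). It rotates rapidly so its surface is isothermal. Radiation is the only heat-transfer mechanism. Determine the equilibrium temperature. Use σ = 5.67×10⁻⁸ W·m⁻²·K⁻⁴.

T ≈ 160 K

At equilibrium, absorbed power = emitted power.
Absorbing cross-section = πr² = 1.018×10⁷ m²; emitting surface = 4πr² = 4.072×10⁷ m² (ratio 4).
(1−a)S·A_cross = εσ·A_surf·T⁴  ⇒  T⁴ = (1−a)S/(4σ).
T⁴ = 0.400·376/(4·5.67×10⁻⁸) = 6.631×10⁸ K⁴.
T = (6.631×10⁸)^(1/4).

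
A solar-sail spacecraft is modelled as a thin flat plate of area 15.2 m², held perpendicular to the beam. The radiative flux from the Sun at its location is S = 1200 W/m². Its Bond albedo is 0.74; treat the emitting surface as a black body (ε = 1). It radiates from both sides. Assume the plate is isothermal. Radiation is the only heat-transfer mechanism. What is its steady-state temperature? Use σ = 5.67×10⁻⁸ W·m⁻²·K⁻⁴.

At equilibrium, absorbed power = emitted power.
Absorbing cross-section = A = 15.20 m²; emitting surface = 2A = 30.40 m² (ratio 2).
(1−a)S·A_cross = εσ·A_surf·T⁴  ⇒  T⁴ = (1−a)S/(2σ).
T⁴ = 0.260·1200/(2·5.67×10⁻⁸) = 2.751×10⁹ K⁴.
T = (2.751×10⁹)^(1/4).

T ≈ 229 K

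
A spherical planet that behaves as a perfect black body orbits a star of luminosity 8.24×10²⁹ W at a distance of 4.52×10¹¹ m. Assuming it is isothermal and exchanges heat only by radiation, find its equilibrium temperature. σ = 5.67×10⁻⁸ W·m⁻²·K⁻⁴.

T ≈ 1090 K

First find the stellar flux at distance d: S = L/(4πd²) = 8.24×10²⁹/(4π·(4.52×10¹¹)²) = 3.210×10⁵ W/m².
For an isothermal sphere, absorbed (1−a)S·πr² = emitted σ·4πr²·T⁴, so T⁴ = (1−a)S/(4σ).
T⁴ = 1.00·3.210×10⁵/(4·5.67×10⁻⁸) = 1.415×10¹² K⁴.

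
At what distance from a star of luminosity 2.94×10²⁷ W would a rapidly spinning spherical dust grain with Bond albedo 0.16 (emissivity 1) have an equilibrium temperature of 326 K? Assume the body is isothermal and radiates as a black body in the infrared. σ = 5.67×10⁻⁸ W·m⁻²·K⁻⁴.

d ≈ 2.77×10¹¹ m

For an isothermal black-emitting sphere, (1−a)S·πr² = σ·4πr²·T⁴ ⇒ S = 4σT⁴/(1−a).
S = 4·5.67×10⁻⁸·(326)⁴/0.840 = 3050 W/m².
Flux falls as S = L/(4πd²), so d = √(L/(4πS)) = √(2.94×10²⁷/(4π·3050)).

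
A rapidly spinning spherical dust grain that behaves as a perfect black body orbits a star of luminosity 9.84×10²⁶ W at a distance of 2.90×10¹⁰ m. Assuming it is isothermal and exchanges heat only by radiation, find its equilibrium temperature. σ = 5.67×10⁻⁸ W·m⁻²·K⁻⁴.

T ≈ 800 K

First find the stellar flux at distance d: S = L/(4πd²) = 9.84×10²⁶/(4π·(2.90×10¹⁰)²) = 93110 W/m².
For an isothermal sphere, absorbed (1−a)S·πr² = emitted σ·4πr²·T⁴, so T⁴ = (1−a)S/(4σ).
T⁴ = 1.00·93110/(4·5.67×10⁻⁸) = 4.105×10¹¹ K⁴.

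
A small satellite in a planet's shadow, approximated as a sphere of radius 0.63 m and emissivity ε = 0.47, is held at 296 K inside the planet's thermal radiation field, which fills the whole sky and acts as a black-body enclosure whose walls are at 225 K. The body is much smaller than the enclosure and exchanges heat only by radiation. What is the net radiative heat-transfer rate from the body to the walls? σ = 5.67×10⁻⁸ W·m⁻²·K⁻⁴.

P_net ≈ 680 W

For a small grey body in a large enclosure: P_net = εσA(T_body⁴ − T_wall⁴).
A = 4πr² = 4.988 m²; T_body⁴ − T_wall⁴ = 7.677×10⁹ − 2.563×10⁹ = 5.114×10⁹ K⁴.
|P_net| = 0.47·5.67×10⁻⁸·4.988·5.114×10⁹.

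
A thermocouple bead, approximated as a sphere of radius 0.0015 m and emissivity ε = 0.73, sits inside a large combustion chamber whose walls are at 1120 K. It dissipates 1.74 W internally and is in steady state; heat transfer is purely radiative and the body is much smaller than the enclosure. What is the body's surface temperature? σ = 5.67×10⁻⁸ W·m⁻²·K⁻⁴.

For a small grey body in a large enclosure, net radiated power = εσA(T⁴ − T_w⁴).
Steady state: P = εσA(T⁴ − T_w⁴) with A = 4πr² = 2.827×10⁻⁵ m².
T⁴ = P/(εσA) + T_w⁴ = 1.74/(0.73·5.67×10⁻⁸·2.827×10⁻⁵) + (1120)⁴
    = 1.487×10¹² + 1.574×10¹² = 3.060×10¹² K⁴.

T ≈ 1320 K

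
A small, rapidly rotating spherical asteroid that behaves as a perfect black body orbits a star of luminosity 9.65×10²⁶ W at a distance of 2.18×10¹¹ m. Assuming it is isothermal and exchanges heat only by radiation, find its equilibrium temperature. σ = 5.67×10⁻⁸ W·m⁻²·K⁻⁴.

T ≈ 291 K

First find the stellar flux at distance d: S = L/(4πd²) = 9.65×10²⁶/(4π·(2.18×10¹¹)²) = 1616 W/m².
For an isothermal sphere, absorbed (1−a)S·πr² = emitted σ·4πr²·T⁴, so T⁴ = (1−a)S/(4σ).
T⁴ = 1.00·1616/(4·5.67×10⁻⁸) = 7.125×10⁹ K⁴.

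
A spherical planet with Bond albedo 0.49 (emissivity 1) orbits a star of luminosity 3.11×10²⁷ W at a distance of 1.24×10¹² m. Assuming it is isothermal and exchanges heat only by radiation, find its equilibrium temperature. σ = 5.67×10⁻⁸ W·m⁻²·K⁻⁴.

First find the stellar flux at distance d: S = L/(4πd²) = 3.11×10²⁷/(4π·(1.24×10¹²)²) = 161.0 W/m².
For an isothermal sphere, absorbed (1−a)S·πr² = emitted σ·4πr²·T⁴, so T⁴ = (1−a)S/(4σ).
T⁴ = 0.510·161.0/(4·5.67×10⁻⁸) = 3.619×10⁸ K⁴.

T ≈ 138 K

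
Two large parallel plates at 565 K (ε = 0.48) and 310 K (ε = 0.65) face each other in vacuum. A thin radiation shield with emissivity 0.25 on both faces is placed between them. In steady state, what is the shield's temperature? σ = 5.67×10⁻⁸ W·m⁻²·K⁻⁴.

T_s ≈ 480 K

In steady state the net flux on the hot side equals that on the cold side.
σ(T₁⁴−T_s⁴)/D₁ = σ(T_s⁴−T₂⁴)/D₂, with D₁ = 1/ε₁+1/ε_s−1 = 5.083, D₂ = 1/ε_s+1/ε₂−1 = 4.538.
Solve for T_s⁴: T_s⁴ = (D₂·T₁⁴ + D₁·T₂⁴)/(D₁+D₂) = 5.295×10¹⁰ K⁴.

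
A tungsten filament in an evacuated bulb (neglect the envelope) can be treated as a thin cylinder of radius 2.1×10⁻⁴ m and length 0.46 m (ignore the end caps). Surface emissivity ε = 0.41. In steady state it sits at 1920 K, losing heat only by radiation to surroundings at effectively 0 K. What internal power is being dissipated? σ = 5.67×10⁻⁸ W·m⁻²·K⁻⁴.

Steady state: P = εσA T⁴.
A = 2πrL = 6.070×10⁻⁴ m²; T⁴ = (1920)⁴ = 1.359×10¹³ K⁴.
P = 0.41 × 5.67×10⁻⁸ × 6.070×10⁻⁴ × 1.359×10¹³.

P ≈ 192 W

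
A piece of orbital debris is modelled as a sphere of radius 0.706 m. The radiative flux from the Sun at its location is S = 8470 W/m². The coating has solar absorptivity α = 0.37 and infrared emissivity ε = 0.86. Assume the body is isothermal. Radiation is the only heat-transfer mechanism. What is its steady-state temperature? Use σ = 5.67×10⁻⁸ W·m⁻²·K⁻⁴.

T ≈ 356 K

At equilibrium, absorbed power = emitted power.
Absorbing cross-section = πr² = 1.566 m²; emitting surface = 4πr² = 6.264 m² (ratio 4).
αS·A_cross = εσ·A_surf·T⁴  ⇒  T⁴ = αS/(ε·4σ).
T⁴ = 0.370·8470/(0.86·4·5.67×10⁻⁸) = 1.607×10¹⁰ K⁴.
T = (1.607×10¹⁰)^(1/4).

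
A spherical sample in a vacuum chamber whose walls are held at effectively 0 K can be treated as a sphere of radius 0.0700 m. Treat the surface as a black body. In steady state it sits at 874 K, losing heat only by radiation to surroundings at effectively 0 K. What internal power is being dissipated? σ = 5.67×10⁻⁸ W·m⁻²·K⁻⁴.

P ≈ 2040 W

Steady state: P = εσA T⁴.
A = 4πr² = 0.06158 m²; T⁴ = (874)⁴ = 5.835×10¹¹ K⁴.
P = 1.0 × 5.67×10⁻⁸ × 0.06158 × 5.835×10¹¹.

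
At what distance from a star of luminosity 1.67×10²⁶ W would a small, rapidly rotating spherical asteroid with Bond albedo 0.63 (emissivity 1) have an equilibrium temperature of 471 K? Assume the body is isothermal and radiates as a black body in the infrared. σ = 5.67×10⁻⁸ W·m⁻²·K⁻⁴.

d ≈ 2.10×10¹⁰ m

For an isothermal black-emitting sphere, (1−a)S·πr² = σ·4πr²·T⁴ ⇒ S = 4σT⁴/(1−a).
S = 4·5.67×10⁻⁸·(471)⁴/0.370 = 30170 W/m².
Flux falls as S = L/(4πd²), so d = √(L/(4πS)) = √(1.67×10²⁶/(4π·30170)).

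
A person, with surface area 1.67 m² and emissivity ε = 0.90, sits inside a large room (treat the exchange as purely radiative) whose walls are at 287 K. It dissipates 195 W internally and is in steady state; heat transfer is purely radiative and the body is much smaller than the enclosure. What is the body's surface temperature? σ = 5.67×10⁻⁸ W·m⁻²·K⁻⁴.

For a small grey body in a large enclosure, net radiated power = εσA(T⁴ − T_w⁴).
Steady state: P = εσA(T⁴ − T_w⁴) with A = 1.67 m².
T⁴ = P/(εσA) + T_w⁴ = 195/(0.90·5.67×10⁻⁸·1.670) + (287)⁴
    = 2.288×10⁹ + 6.785×10⁹ = 9.073×10⁹ K⁴.

T ≈ 309 K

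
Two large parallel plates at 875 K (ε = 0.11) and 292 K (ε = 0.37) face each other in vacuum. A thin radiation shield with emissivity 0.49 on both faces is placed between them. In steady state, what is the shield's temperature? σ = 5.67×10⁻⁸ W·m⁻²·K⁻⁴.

T_s ≈ 636 K

In steady state the net flux on the hot side equals that on the cold side.
σ(T₁⁴−T_s⁴)/D₁ = σ(T_s⁴−T₂⁴)/D₂, with D₁ = 1/ε₁+1/ε_s−1 = 10.13, D₂ = 1/ε_s+1/ε₂−1 = 3.744.
Solve for T_s⁴: T_s⁴ = (D₂·T₁⁴ + D₁·T₂⁴)/(D₁+D₂) = 1.635×10¹¹ K⁴.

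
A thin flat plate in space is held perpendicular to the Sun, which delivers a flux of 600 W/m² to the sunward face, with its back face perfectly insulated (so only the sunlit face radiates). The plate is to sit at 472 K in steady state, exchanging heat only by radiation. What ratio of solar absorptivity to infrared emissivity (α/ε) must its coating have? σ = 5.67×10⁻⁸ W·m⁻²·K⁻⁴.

Balance: αS·A = εσ·1A·T⁴ ⇒ α/ε = σT⁴/S.
α/ε = 5.67×10⁻⁸·(472)⁴/600 = 5.67×10⁻⁸·4.963×10¹⁰/600.

α/ε ≈ 4.69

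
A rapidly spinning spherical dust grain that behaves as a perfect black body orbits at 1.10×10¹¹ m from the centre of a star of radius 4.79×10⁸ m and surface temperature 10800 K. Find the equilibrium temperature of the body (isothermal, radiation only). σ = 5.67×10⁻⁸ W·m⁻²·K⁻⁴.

T ≈ 504 K

The star's surface emits σT_*⁴; at distance d the flux is S = σT_*⁴(R_*/d)².
S = 5.67×10⁻⁸·(10800)⁴·(4.79×10⁸/1.10×10¹¹)² = 14630 W/m².
For an isothermal sphere T⁴ = (1−a)S/(4σ) = 6.449×10¹⁰ K⁴.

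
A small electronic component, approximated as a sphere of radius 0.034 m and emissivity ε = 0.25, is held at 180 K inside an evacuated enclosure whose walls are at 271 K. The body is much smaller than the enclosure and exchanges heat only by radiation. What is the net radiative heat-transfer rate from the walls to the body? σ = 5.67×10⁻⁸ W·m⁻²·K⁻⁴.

P_net ≈ 0.894 W

For a small grey body in a large enclosure: P_net = εσA(T_body⁴ − T_wall⁴).
A = 4πr² = 0.01453 m²; T_body⁴ − T_wall⁴ = 1.050×10⁹ − 5.394×10⁹ = -4.344×10⁹ K⁴.
|P_net| = 0.25·5.67×10⁻⁸·0.01453·4.344×10⁹.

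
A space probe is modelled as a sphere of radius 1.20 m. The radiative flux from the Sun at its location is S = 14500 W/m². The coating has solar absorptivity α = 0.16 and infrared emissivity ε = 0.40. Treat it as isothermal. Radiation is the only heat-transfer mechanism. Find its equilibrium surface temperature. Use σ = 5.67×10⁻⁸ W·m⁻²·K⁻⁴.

At equilibrium, absorbed power = emitted power.
Absorbing cross-section = πr² = 4.524 m²; emitting surface = 4πr² = 18.10 m² (ratio 4).
αS·A_cross = εσ·A_surf·T⁴  ⇒  T⁴ = αS/(ε·4σ).
T⁴ = 0.160·14500/(0.40·4·5.67×10⁻⁸) = 2.557×10¹⁰ K⁴.
T = (2.557×10¹⁰)^(1/4).

T ≈ 400 K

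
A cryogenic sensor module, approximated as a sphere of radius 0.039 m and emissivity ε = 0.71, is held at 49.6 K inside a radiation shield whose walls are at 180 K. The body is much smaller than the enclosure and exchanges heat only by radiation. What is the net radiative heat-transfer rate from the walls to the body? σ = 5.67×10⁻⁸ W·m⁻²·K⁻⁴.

For a small grey body in a large enclosure: P_net = εσA(T_body⁴ − T_wall⁴).
A = 4πr² = 0.01911 m²; T_body⁴ − T_wall⁴ = 6.052×10⁶ − 1.050×10⁹ = -1.044×10⁹ K⁴.
|P_net| = 0.71·5.67×10⁻⁸·0.01911·1.044×10⁹.

P_net ≈ 0.803 W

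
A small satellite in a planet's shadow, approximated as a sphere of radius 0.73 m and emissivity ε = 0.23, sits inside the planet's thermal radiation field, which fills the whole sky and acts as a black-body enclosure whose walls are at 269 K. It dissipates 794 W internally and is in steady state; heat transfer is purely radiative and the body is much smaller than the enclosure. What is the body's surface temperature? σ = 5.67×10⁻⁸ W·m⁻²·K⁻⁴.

For a small grey body in a large enclosure, net radiated power = εσA(T⁴ − T_w⁴).
Steady state: P = εσA(T⁴ − T_w⁴) with A = 4πr² = 6.697 m².
T⁴ = P/(εσA) + T_w⁴ = 794/(0.23·5.67×10⁻⁸·6.697) + (269)⁴
    = 9.092×10⁹ + 5.236×10⁹ = 1.433×10¹⁰ K⁴.

T ≈ 346 K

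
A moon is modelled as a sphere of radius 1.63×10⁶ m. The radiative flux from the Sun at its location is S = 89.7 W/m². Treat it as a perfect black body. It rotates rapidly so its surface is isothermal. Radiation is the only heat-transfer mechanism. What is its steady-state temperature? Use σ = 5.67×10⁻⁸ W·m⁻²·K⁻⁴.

At equilibrium, absorbed power = emitted power.
Absorbing cross-section = πr² = 8.347×10¹² m²; emitting surface = 4πr² = 3.339×10¹³ m² (ratio 4).
S·A_cross = εσ·A_surf·T⁴  ⇒  T⁴ = S/(4σ).
T⁴ = 1.00·89.7/(4·5.67×10⁻⁸) = 3.955×10⁸ K⁴.
T = (3.955×10⁸)^(1/4).

T ≈ 141 K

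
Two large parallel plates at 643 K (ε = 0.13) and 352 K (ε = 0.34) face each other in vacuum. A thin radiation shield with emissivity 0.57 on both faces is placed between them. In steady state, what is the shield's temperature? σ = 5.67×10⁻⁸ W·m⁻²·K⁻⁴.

In steady state the net flux on the hot side equals that on the cold side.
σ(T₁⁴−T_s⁴)/D₁ = σ(T_s⁴−T₂⁴)/D₂, with D₁ = 1/ε₁+1/ε_s−1 = 8.447, D₂ = 1/ε_s+1/ε₂−1 = 3.696.
Solve for T_s⁴: T_s⁴ = (D₂·T₁⁴ + D₁·T₂⁴)/(D₁+D₂) = 6.271×10¹⁰ K⁴.

T_s ≈ 500 K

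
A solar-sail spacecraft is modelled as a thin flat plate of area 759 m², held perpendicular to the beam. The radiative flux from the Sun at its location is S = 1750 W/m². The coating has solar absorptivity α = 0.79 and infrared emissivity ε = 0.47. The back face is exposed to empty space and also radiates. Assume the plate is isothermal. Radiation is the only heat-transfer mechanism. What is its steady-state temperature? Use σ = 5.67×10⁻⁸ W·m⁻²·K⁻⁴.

At equilibrium, absorbed power = emitted power.
Absorbing cross-section = A = 759.0 m²; emitting surface = 2A = 1518 m² (ratio 2).
αS·A_cross = εσ·A_surf·T⁴  ⇒  T⁴ = αS/(ε·2σ).
T⁴ = 0.790·1750/(0.47·2·5.67×10⁻⁸) = 2.594×10¹⁰ K⁴.
T = (2.594×10¹⁰)^(1/4).

T ≈ 401 K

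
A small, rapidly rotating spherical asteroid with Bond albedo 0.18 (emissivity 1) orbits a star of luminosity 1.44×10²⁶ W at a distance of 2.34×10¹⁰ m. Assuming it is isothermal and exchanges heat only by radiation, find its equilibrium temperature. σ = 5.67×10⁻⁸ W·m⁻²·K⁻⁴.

T ≈ 524 K

First find the stellar flux at distance d: S = L/(4πd²) = 1.44×10²⁶/(4π·(2.34×10¹⁰)²) = 20930 W/m².
For an isothermal sphere, absorbed (1−a)S·πr² = emitted σ·4πr²·T⁴, so T⁴ = (1−a)S/(4σ).
T⁴ = 0.820·20930/(4·5.67×10⁻⁸) = 7.566×10¹⁰ K⁴.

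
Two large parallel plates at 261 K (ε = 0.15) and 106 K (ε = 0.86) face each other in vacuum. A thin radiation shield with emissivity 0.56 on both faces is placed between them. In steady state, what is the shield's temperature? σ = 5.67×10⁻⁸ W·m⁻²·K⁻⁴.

In steady state the net flux on the hot side equals that on the cold side.
σ(T₁⁴−T_s⁴)/D₁ = σ(T_s⁴−T₂⁴)/D₂, with D₁ = 1/ε₁+1/ε_s−1 = 7.452, D₂ = 1/ε_s+1/ε₂−1 = 1.949.
Solve for T_s⁴: T_s⁴ = (D₂·T₁⁴ + D₁·T₂⁴)/(D₁+D₂) = 1.062×10⁹ K⁴.

T_s ≈ 181 K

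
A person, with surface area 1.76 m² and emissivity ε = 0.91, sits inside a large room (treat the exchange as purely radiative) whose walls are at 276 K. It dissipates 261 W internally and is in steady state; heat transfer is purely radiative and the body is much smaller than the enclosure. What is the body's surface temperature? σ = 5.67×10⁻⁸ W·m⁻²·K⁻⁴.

T ≈ 305 K

For a small grey body in a large enclosure, net radiated power = εσA(T⁴ − T_w⁴).
Steady state: P = εσA(T⁴ − T_w⁴) with A = 1.76 m².
T⁴ = P/(εσA) + T_w⁴ = 261/(0.91·5.67×10⁻⁸·1.760) + (276)⁴
    = 2.874×10⁹ + 5.803×10⁹ = 8.677×10⁹ K⁴.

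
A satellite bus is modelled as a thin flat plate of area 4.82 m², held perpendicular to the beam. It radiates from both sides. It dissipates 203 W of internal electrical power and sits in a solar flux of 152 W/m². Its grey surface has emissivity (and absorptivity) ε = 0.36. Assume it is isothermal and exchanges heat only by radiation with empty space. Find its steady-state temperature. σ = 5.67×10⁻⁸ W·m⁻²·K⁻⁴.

At steady state, absorbed solar power + internal power = radiated power.
Absorbed: α·S·A_cross = 0.36·152·4.820 = 263.8 W (cross-section A).
Total input = 263.8 + 203 = 466.8 W.
Radiated: εσ·A_surf·T⁴ with A_surf = 2A = 9.640 m².
T⁴ = 466.8/(0.36·5.67×10⁻⁸·9.640) = 2.372×10⁹ K⁴.

T ≈ 221 K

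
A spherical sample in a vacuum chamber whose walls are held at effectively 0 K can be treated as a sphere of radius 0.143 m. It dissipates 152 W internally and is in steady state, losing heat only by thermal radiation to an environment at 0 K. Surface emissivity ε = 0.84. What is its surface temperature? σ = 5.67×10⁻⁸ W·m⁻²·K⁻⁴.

Steady state: internal power = radiated power, P = εσA T⁴.
Radiating area A = 4πr² = 0.2570 m².
T⁴ = P/(εσA) = 152/(0.84·5.67×10⁻⁸·0.2570) = 1.242×10¹⁰ K⁴.
T = (1.242×10¹⁰)^(1/4).

T ≈ 334 K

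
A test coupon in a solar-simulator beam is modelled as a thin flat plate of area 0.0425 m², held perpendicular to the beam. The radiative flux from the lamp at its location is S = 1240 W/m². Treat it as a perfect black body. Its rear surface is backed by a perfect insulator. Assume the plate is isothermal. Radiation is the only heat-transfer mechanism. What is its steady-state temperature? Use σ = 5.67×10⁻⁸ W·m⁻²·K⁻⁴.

T ≈ 385 K

At equilibrium, absorbed power = emitted power.
Absorbing cross-section = A = 0.04250 m²; emitting surface = A = 0.04250 m² (ratio 1).
S·A_cross = εσ·A_surf·T⁴  ⇒  T⁴ = S/(1σ).
T⁴ = 1.00·1240/(1·5.67×10⁻⁸) = 2.187×10¹⁰ K⁴.
T = (2.187×10¹⁰)^(1/4).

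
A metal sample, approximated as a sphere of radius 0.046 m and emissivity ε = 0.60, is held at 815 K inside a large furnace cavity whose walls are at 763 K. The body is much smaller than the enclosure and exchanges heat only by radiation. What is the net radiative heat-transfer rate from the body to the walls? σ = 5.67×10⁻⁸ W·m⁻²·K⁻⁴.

For a small grey body in a large enclosure: P_net = εσA(T_body⁴ − T_wall⁴).
A = 4πr² = 0.02659 m²; T_body⁴ − T_wall⁴ = 4.412×10¹¹ − 3.389×10¹¹ = 1.023×10¹¹ K⁴.
|P_net| = 0.60·5.67×10⁻⁸·0.02659·1.023×10¹¹.

P_net ≈ 92.5 W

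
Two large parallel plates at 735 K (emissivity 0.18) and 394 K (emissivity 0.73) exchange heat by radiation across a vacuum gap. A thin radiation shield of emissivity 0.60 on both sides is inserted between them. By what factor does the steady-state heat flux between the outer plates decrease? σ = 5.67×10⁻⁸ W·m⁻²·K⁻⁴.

Without shield: q₀ = σΔ(T⁴)/(1/ε₁+1/ε₂−1) with denominator 5.925.
With shield the two gaps are in series; the resistances add: (1/ε₁+1/ε_s−1)+(1/ε_s+1/ε₂−1) = 6.222+2.037 = 8.259.
Heat-flux ratio q₀/q = 8.259/5.925.

factor ≈ 1.39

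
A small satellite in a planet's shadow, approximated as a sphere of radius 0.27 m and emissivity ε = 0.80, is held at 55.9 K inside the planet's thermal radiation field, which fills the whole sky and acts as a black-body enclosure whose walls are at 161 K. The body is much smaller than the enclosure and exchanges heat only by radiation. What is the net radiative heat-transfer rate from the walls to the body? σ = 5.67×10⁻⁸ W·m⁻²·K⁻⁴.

P_net ≈ 27.5 W

For a small grey body in a large enclosure: P_net = εσA(T_body⁴ − T_wall⁴).
A = 4πr² = 0.9161 m²; T_body⁴ − T_wall⁴ = 9.764×10⁶ − 6.719×10⁸ = -6.621×10⁸ K⁴.
|P_net| = 0.80·5.67×10⁻⁸·0.9161·6.621×10⁸.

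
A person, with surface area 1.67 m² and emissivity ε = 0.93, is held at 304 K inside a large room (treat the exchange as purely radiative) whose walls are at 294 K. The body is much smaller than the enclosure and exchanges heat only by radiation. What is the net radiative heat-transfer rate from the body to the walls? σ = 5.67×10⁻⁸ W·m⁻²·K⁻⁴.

For a small grey body in a large enclosure: P_net = εσA(T_body⁴ − T_wall⁴).
A = 1.67 m²; T_body⁴ − T_wall⁴ = 8.541×10⁹ − 7.471×10⁹ = 1.070×10⁹ K⁴.
|P_net| = 0.93·5.67×10⁻⁸·1.670·1.070×10⁹.

P_net ≈ 94.2 W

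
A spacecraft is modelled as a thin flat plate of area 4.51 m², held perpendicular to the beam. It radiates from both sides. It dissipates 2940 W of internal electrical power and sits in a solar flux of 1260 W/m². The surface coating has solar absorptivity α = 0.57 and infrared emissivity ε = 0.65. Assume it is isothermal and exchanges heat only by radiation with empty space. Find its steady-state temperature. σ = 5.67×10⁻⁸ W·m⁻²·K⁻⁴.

T ≈ 369 K

At steady state, absorbed solar power + internal power = radiated power.
Absorbed: α·S·A_cross = 0.57·1260·4.510 = 3239 W (cross-section A).
Total input = 3239 + 2940 = 6179 W.
Radiated: εσ·A_surf·T⁴ with A_surf = 2A = 9.020 m².
T⁴ = 6179/(0.65·5.67×10⁻⁸·9.020) = 1.859×10¹⁰ K⁴.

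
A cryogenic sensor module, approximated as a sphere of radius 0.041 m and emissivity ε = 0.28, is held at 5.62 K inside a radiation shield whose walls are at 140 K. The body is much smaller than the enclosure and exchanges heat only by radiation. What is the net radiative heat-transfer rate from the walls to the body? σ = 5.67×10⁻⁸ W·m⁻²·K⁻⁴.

For a small grey body in a large enclosure: P_net = εσA(T_body⁴ − T_wall⁴).
A = 4πr² = 0.02112 m²; T_body⁴ − T_wall⁴ = 997.6 − 3.842×10⁸ = -3.842×10⁸ K⁴.
|P_net| = 0.28·5.67×10⁻⁸·0.02112·3.842×10⁸.

P_net ≈ 0.129 W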